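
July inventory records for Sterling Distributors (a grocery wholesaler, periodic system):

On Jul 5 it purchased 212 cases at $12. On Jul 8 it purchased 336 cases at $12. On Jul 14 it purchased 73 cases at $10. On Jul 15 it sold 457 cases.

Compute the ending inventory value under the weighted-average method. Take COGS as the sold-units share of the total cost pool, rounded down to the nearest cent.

Ending inventory = $1,929.45

Jul 15, sell 457: 457/621 × $7,306.00 → $5,376.55
Ending inventory (cost pool remaining) = $1,929.45
Check: goods available $7,306.00 = COGS $5,376.55 + ending $1,929.45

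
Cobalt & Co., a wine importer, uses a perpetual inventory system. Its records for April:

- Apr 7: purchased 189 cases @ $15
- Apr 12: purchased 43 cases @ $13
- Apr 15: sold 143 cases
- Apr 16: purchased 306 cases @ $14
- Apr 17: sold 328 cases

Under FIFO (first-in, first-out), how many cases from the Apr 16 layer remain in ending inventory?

Apr 15, 143 sold [FIFO — oldest first]: 143 @ $15 = $2,145
Apr 17, 328 sold [FIFO — oldest first]: 46 @ $15 + 43 @ $13 + 239 @ $14 = $4,595
Total COGS = $2,145 + $4,595 = $6,740
Ending inventory: 67 @ $14 = $938

67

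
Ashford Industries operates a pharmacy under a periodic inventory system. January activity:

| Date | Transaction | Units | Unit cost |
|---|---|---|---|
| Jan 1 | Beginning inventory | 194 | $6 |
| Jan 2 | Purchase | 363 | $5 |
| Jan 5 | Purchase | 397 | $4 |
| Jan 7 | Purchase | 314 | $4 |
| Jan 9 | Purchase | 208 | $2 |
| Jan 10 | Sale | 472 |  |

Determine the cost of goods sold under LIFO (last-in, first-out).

COGS = $1,472

Jan 10, 472 sold [LIFO — newest first]: 208 @ $2 + 264 @ $4 = $1,472
Ending inventory: 194 @ $6 + 363 @ $5 + 397 @ $4 + 50 @ $4 = $4,767
Check: goods available $6,239 = COGS $1,472 + ending $4,767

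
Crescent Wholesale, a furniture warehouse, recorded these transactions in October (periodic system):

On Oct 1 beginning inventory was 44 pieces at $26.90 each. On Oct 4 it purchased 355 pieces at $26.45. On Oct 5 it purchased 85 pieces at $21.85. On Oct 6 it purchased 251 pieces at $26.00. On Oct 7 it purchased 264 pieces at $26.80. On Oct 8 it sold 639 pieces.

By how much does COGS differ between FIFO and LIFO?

$29.40

FIFO COGS: 44 @ $26.90 + 355 @ $26.45 + 85 @ $21.85 + 155 @ $26.00 = $16,460.60
LIFO COGS: 264 @ $26.80 + 251 @ $26.00 + 85 @ $21.85 + 39 @ $26.45 = $16,490.00
Difference = |$16,460.60 − $16,490.00| = $29.40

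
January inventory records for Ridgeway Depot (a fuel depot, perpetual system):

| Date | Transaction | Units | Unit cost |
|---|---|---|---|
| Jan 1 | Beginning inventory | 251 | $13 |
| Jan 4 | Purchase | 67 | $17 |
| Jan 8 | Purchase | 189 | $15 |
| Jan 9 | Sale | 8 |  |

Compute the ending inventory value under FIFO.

Jan 9, 8 sold [FIFO — oldest first]: 8 @ $13 = $104
Ending inventory: 243 @ $13 + 67 @ $17 + 189 @ $15 = $7,133

Ending inventory = $7,133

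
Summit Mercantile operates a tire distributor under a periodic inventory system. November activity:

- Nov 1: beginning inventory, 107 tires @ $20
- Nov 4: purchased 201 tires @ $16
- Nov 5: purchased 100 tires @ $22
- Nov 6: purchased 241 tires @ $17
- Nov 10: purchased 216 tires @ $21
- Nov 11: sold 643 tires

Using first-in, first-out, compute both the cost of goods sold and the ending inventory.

Nov 11, 643 sold [FIFO — oldest first]: 107 @ $20 + 201 @ $16 + 100 @ $22 + 235 @ $17 = $11,551
Ending inventory: 6 @ $17 + 216 @ $21 = $4,638
Check: goods available $16,189 = COGS $11,551 + ending $4,638

COGS = $11,551; ending inventory = $4,638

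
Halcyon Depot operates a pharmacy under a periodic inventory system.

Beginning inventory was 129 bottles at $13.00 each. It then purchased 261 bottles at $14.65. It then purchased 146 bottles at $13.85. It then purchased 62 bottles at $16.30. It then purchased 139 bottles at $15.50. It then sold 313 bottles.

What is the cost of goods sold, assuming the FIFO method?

Sale 1 (313) [FIFO — oldest first]: 129 @ $13.00 + 184 @ $14.65 = $4,372.60
Ending inventory: 77 @ $14.65 + 146 @ $13.85 + 62 @ $16.30 + 139 @ $15.50 = $6,315.25

COGS = $4,372.60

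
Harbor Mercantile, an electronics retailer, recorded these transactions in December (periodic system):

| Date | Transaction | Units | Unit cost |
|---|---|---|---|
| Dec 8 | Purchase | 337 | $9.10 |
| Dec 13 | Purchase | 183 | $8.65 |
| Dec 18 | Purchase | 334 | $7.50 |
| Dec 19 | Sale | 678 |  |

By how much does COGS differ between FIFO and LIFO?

$281.60

FIFO COGS: 337 @ $9.10 + 183 @ $8.65 + 158 @ $7.50 = $5,834.65
LIFO COGS: 334 @ $7.50 + 183 @ $8.65 + 161 @ $9.10 = $5,553.05
Difference = |$5,834.65 − $5,553.05| = $281.60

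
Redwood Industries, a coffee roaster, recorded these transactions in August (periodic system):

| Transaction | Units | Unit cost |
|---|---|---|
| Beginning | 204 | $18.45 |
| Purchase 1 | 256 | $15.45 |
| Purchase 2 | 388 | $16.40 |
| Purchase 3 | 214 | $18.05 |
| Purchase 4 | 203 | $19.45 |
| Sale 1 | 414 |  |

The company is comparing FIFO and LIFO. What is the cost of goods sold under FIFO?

FIFO COGS: 204 @ $18.45 + 210 @ $15.45 = $7,008.30
LIFO COGS: 203 @ $19.45 + 211 @ $18.05 = $7,756.90

COGS = $7,008.30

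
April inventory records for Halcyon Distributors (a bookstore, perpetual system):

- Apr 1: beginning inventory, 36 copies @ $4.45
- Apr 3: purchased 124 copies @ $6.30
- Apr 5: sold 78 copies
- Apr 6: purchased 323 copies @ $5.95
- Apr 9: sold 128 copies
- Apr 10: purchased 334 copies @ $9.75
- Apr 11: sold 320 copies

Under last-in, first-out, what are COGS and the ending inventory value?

COGS = $4,373.00; ending inventory = $1,746.75

Apr 5, 78 sold [LIFO — newest first]: 78 @ $6.30 = $491.40
Apr 9, 128 sold [LIFO — newest first]: 128 @ $5.95 = $761.60
Apr 11, 320 sold [LIFO — newest first]: 320 @ $9.75 = $3,120.00
Total COGS = $491.40 + $761.60 + $3,120.00 = $4,373.00
Ending inventory: 36 @ $4.45 + 46 @ $6.30 + 195 @ $5.95 + 14 @ $9.75 = $1,746.75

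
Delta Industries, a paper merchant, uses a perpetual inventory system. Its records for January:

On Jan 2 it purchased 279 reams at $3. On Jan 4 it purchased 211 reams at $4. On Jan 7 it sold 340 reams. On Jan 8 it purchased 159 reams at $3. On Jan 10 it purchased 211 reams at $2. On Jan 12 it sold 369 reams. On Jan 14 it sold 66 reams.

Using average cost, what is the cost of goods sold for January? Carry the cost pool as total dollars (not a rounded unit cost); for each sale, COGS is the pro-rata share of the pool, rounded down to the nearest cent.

After Jan 2: 279 on hand, pool $837.00 (≈ $3.0000 each)
After Jan 4: 490 on hand, pool $1,681.00 (≈ $3.4306 each)
Jan 7, sell 340: 340/490 × $1,681.00 → $1,166.40
After Jan 8: 309 on hand, pool $991.60 (≈ $3.2091 each)
After Jan 10: 520 on hand, pool $1,413.60 (≈ $2.7185 each)
Jan 12, sell 369: 369/520 × $1,413.60 → $1,003.11
Jan 14, sell 66: 66/151 × $410.49 → $179.41
Total COGS = $1,166.40 + $1,003.11 + $179.41 = $2,348.92
Ending inventory (cost pool remaining) = $231.08

COGS = $2,348.92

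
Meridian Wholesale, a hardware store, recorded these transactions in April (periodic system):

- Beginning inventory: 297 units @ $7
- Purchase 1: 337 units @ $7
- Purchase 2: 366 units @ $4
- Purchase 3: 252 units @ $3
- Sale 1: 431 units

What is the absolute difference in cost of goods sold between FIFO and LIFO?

$1,545

FIFO COGS: 297 @ $7 + 134 @ $7 = $3,017
LIFO COGS: 252 @ $3 + 179 @ $4 = $1,472
Difference = |$3,017 − $1,472| = $1,545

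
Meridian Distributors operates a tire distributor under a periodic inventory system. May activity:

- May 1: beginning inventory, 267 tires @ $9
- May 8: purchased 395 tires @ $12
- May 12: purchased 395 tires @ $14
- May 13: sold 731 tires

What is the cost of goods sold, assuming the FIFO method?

May 13, 731 sold [FIFO — oldest first]: 267 @ $9 + 395 @ $12 + 69 @ $14 = $8,109
Ending inventory: 326 @ $14 = $4,564
Check: goods available $12,673 = COGS $8,109 + ending $4,564

COGS = $8,109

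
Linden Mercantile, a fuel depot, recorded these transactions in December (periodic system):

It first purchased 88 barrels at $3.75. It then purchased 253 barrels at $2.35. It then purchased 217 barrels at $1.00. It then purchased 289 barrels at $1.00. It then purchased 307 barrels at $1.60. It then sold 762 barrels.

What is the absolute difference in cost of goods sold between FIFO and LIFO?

$399.35

FIFO COGS: 88 @ $3.75 + 253 @ $2.35 + 217 @ $1.00 + 204 @ $1.00 = $1,345.55
LIFO COGS: 307 @ $1.60 + 289 @ $1.00 + 166 @ $1.00 = $946.20
Difference = |$1,345.55 − $946.20| = $399.35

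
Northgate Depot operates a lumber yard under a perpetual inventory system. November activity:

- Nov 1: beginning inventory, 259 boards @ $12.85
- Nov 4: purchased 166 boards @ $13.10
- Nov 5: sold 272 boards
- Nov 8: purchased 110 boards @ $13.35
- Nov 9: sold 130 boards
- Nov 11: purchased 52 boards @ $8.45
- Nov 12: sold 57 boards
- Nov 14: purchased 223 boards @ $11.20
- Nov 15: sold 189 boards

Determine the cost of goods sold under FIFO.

Nov 5, 272 sold [FIFO — oldest first]: 259 @ $12.85 + 13 @ $13.10 = $3,498.45
Nov 9, 130 sold [FIFO — oldest first]: 130 @ $13.10 = $1,703.00
Nov 12, 57 sold [FIFO — oldest first]: 23 @ $13.10 + 34 @ $13.35 = $755.20
Nov 15, 189 sold [FIFO — oldest first]: 76 @ $13.35 + 52 @ $8.45 + 61 @ $11.20 = $2,137.20
Total COGS = $3,498.45 + $1,703.00 + $755.20 + $2,137.20 = $8,093.85
Ending inventory: 162 @ $11.20 = $1,814.40

COGS = $8,093.85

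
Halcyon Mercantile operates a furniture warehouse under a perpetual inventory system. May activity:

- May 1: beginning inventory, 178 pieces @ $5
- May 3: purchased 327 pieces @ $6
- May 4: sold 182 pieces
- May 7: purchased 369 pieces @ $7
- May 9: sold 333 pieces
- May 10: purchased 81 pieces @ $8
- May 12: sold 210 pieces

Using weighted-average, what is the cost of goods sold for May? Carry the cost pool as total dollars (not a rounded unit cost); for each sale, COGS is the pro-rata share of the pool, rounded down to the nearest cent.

After May 1: 178 on hand, pool $890.00 (≈ $5.0000 each)
After May 3: 505 on hand, pool $2,852.00 (≈ $5.6475 each)
May 4, sell 182: 182/505 × $2,852.00 → $1,027.84
After May 7: 692 on hand, pool $4,407.16 (≈ $6.3687 each)
May 9, sell 333: 333/692 × $4,407.16 → $2,120.78
After May 10: 440 on hand, pool $2,934.38 (≈ $6.6690 each)
May 12, sell 210: 210/440 × $2,934.38 → $1,400.49
Total COGS = $1,027.84 + $2,120.78 + $1,400.49 = $4,549.11
Ending inventory (cost pool remaining) = $1,533.89

COGS = $4,549.11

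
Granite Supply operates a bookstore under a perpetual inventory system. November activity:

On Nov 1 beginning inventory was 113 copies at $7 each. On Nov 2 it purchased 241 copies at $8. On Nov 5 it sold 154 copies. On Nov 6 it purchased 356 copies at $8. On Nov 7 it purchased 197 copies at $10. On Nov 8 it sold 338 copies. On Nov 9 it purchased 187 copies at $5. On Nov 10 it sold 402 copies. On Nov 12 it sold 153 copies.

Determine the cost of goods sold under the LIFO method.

COGS = $8,143

Nov 5, 154 sold [LIFO — newest first]: 154 @ $8 = $1,232
Nov 8, 338 sold [LIFO — newest first]: 197 @ $10 + 141 @ $8 = $3,098
Nov 10, 402 sold [LIFO — newest first]: 187 @ $5 + 215 @ $8 = $2,655
Nov 12, 153 sold [LIFO — newest first]: 87 @ $8 + 66 @ $7 = $1,158
Total COGS = $1,232 + $3,098 + $2,655 + $1,158 = $8,143
Ending inventory: 47 @ $7 = $329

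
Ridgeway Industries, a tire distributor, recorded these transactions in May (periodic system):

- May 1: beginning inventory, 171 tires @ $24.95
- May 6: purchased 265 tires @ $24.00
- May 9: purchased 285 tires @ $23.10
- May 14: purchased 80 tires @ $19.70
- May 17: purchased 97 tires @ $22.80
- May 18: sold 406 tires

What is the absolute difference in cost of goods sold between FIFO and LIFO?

FIFO COGS: 171 @ $24.95 + 235 @ $24.00 = $9,906.45
LIFO COGS: 97 @ $22.80 + 80 @ $19.70 + 229 @ $23.10 = $9,077.50
Difference = |$9,906.45 − $9,077.50| = $828.95

$828.95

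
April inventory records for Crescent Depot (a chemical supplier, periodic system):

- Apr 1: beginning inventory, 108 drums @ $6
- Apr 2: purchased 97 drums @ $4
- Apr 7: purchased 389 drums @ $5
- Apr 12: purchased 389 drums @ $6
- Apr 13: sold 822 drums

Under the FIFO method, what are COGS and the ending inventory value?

Apr 13, 822 sold [FIFO — oldest first]: 108 @ $6 + 97 @ $4 + 389 @ $5 + 228 @ $6 = $4,349
Ending inventory: 161 @ $6 = $966

COGS = $4,349; ending inventory = $966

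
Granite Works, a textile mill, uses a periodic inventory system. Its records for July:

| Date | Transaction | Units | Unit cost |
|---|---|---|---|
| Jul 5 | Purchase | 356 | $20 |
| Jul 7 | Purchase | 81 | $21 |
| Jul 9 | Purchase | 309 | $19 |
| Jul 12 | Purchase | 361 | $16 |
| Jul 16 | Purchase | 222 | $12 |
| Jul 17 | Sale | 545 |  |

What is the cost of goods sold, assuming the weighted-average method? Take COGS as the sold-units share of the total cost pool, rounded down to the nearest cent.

COGS = $9,486.03

Jul 17, sell 545: 545/1329 × $23,132.00 → $9,486.03
Ending inventory (cost pool remaining) = $13,645.97
Check: goods available $23,132.00 = COGS $9,486.03 + ending $13,645.97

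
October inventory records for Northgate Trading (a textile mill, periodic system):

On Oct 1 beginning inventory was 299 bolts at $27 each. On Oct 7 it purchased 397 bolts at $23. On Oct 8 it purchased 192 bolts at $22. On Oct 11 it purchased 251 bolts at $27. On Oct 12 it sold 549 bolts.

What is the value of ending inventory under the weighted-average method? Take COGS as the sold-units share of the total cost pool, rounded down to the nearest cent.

Oct 12, sell 549: 549/1139 × $28,205.00 → $13,594.85
Ending inventory (cost pool remaining) = $14,610.15
Check: goods available $28,205.00 = COGS $13,594.85 + ending $14,610.15

Ending inventory = $14,610.15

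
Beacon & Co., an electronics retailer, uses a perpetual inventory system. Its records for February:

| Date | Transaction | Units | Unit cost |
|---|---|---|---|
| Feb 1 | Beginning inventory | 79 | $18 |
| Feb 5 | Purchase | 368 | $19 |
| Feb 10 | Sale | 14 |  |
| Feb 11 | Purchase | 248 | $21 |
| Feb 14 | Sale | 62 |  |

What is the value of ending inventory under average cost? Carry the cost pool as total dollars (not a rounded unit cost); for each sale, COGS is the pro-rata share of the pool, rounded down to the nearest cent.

Ending inventory = $12,142.29

After Feb 1: 79 on hand, pool $1,422.00 (≈ $18.0000 each)
After Feb 5: 447 on hand, pool $8,414.00 (≈ $18.8233 each)
Feb 10, sell 14: 14/447 × $8,414.00 → $263.52
After Feb 11: 681 on hand, pool $13,358.48 (≈ $19.6160 each)
Feb 14, sell 62: 62/681 × $13,358.48 → $1,216.19
Total COGS = $263.52 + $1,216.19 = $1,479.71
Ending inventory (cost pool remaining) = $12,142.29
Check: goods available $13,622.00 = COGS $1,479.71 + ending $12,142.29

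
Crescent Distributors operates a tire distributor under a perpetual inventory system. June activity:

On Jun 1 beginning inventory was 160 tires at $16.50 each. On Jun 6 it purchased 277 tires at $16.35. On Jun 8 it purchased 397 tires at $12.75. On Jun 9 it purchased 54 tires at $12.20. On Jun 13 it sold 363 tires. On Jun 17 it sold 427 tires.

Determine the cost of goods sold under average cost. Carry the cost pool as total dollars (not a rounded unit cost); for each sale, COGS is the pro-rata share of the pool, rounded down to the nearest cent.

COGS = $11,467.00

After Jun 1: 160 on hand, pool $2,640.00 (≈ $16.5000 each)
After Jun 6: 437 on hand, pool $7,168.95 (≈ $16.4049 each)
After Jun 8: 834 on hand, pool $12,230.70 (≈ $14.6651 each)
After Jun 9: 888 on hand, pool $12,889.50 (≈ $14.5152 each)
Jun 13, sell 363: 363/888 × $12,889.50 → $5,269.01
Jun 17, sell 427: 427/525 × $7,620.49 → $6,197.99
Total COGS = $5,269.01 + $6,197.99 = $11,467.00
Ending inventory (cost pool remaining) = $1,422.50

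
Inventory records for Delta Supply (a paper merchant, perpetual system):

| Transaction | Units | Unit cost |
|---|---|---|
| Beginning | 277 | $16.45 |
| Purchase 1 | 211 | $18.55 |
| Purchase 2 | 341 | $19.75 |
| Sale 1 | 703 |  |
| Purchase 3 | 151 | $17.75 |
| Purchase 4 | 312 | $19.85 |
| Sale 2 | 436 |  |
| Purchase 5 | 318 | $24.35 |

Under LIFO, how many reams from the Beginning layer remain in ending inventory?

126

Sale 1 (703) [LIFO — newest first]: 341 @ $19.75 + 211 @ $18.55 + 151 @ $16.45 = $13,132.75
Sale 2 (436) [LIFO — newest first]: 312 @ $19.85 + 124 @ $17.75 = $8,394.20
Total COGS = $13,132.75 + $8,394.20 = $21,526.95
Ending inventory: 126 @ $16.45 + 27 @ $17.75 + 318 @ $24.35 = $10,295.25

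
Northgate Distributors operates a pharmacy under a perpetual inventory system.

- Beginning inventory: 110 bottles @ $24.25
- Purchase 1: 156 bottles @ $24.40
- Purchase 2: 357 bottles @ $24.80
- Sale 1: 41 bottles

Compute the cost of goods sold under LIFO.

COGS = $1,016.80

Sale 1 (41) [LIFO — newest first]: 41 @ $24.80 = $1,016.80
Ending inventory: 110 @ $24.25 + 156 @ $24.40 + 316 @ $24.80 = $14,310.70
Check: goods available $15,327.50 = COGS $1,016.80 + ending $14,310.70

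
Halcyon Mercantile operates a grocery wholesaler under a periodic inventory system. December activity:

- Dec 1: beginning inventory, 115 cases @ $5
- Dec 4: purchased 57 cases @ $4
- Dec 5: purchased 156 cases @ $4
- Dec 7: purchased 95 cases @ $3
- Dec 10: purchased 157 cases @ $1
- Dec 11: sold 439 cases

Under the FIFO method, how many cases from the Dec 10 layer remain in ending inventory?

141

Dec 11, 439 sold [FIFO — oldest first]: 115 @ $5 + 57 @ $4 + 156 @ $4 + 95 @ $3 + 16 @ $1 = $1,728
Ending inventory: 141 @ $1 = $141
Check: goods available $1,869 = COGS $1,728 + ending $141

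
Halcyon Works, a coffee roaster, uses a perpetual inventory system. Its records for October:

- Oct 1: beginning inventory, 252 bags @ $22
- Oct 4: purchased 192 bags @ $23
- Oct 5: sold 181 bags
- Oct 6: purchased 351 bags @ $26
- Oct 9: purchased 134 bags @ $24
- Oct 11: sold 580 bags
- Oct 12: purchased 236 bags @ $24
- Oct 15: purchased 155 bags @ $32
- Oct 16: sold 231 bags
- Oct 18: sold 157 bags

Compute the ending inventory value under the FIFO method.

Oct 5, 181 sold [FIFO — oldest first]: 181 @ $22 = $3,982
Oct 11, 580 sold [FIFO — oldest first]: 71 @ $22 + 192 @ $23 + 317 @ $26 = $14,220
Oct 16, 231 sold [FIFO — oldest first]: 34 @ $26 + 134 @ $24 + 63 @ $24 = $5,612
Oct 18, 157 sold [FIFO — oldest first]: 157 @ $24 = $3,768
Total COGS = $3,982 + $14,220 + $5,612 + $3,768 = $27,582
Ending inventory: 16 @ $24 + 155 @ $32 = $5,344

Ending inventory = $5,344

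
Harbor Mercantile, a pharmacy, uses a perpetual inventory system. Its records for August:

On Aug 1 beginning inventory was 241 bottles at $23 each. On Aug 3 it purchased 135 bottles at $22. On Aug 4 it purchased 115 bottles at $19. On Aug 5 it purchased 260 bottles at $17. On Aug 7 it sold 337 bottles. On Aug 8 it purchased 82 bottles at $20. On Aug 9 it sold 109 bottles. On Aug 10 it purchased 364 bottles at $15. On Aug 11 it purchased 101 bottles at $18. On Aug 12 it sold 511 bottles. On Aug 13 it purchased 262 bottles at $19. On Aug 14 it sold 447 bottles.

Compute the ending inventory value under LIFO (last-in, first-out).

Ending inventory = $3,588

Aug 7, 337 sold [LIFO — newest first]: 260 @ $17 + 77 @ $19 = $5,883
Aug 9, 109 sold [LIFO — newest first]: 82 @ $20 + 27 @ $19 = $2,153
Aug 12, 511 sold [LIFO — newest first]: 101 @ $18 + 364 @ $15 + 11 @ $19 + 35 @ $22 = $8,257
Aug 14, 447 sold [LIFO — newest first]: 262 @ $19 + 100 @ $22 + 85 @ $23 = $9,133
Total COGS = $5,883 + $2,153 + $8,257 + $9,133 = $25,426
Ending inventory: 156 @ $23 = $3,588
Check: goods available $29,014 = COGS $25,426 + ending $3,588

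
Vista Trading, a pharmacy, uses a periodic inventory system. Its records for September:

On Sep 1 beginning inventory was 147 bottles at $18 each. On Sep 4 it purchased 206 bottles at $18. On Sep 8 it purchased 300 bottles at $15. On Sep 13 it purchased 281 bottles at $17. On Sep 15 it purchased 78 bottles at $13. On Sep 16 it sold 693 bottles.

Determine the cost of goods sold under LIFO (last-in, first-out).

COGS = $10,903

Sep 16, 693 sold [LIFO — newest first]: 78 @ $13 + 281 @ $17 + 300 @ $15 + 34 @ $18 = $10,903
Ending inventory: 147 @ $18 + 172 @ $18 = $5,742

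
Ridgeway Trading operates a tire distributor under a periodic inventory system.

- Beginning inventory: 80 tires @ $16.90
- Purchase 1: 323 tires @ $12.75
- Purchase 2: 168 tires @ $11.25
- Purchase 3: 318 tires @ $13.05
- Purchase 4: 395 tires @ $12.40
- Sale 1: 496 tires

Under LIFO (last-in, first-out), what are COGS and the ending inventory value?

Sale 1 (496) [LIFO — newest first]: 395 @ $12.40 + 101 @ $13.05 = $6,216.05
Ending inventory: 80 @ $16.90 + 323 @ $12.75 + 168 @ $11.25 + 217 @ $13.05 = $10,192.10

COGS = $6,216.05; ending inventory = $10,192.10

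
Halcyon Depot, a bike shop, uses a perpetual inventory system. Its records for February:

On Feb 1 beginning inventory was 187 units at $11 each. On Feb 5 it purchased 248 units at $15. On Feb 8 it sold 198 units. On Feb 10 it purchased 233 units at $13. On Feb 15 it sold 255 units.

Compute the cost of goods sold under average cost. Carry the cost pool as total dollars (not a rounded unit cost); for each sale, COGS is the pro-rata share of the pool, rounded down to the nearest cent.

After Feb 1: 187 on hand, pool $2,057.00 (≈ $11.0000 each)
After Feb 5: 435 on hand, pool $5,777.00 (≈ $13.2805 each)
Feb 8, sell 198: 198/435 × $5,777.00 → $2,629.53
After Feb 10: 470 on hand, pool $6,176.47 (≈ $13.1414 each)
Feb 15, sell 255: 255/470 × $6,176.47 → $3,351.06
Total COGS = $2,629.53 + $3,351.06 = $5,980.59
Ending inventory (cost pool remaining) = $2,825.41

COGS = $5,980.59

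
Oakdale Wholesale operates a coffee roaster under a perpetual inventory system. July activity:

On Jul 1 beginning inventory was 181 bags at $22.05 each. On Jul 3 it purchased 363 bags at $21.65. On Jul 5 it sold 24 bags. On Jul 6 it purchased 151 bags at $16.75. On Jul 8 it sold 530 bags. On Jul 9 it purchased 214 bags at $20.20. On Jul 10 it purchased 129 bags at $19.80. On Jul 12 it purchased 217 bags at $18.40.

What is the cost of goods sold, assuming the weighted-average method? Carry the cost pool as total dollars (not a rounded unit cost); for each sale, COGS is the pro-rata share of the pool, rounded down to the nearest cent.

After Jul 1: 181 on hand, pool $3,991.05 (≈ $22.0500 each)
After Jul 3: 544 on hand, pool $11,850.00 (≈ $21.7831 each)
Jul 5, sell 24: 24/544 × $11,850.00 → $522.79
After Jul 6: 671 on hand, pool $13,856.46 (≈ $20.6505 each)
Jul 8, sell 530: 530/671 × $13,856.46 → $10,944.74
After Jul 9: 355 on hand, pool $7,234.52 (≈ $20.3789 each)
After Jul 10: 484 on hand, pool $9,788.72 (≈ $20.2246 each)
After Jul 12: 701 on hand, pool $13,781.52 (≈ $19.6598 each)
Total COGS = $522.79 + $10,944.74 = $11,467.53
Ending inventory (cost pool remaining) = $13,781.52

COGS = $11,467.53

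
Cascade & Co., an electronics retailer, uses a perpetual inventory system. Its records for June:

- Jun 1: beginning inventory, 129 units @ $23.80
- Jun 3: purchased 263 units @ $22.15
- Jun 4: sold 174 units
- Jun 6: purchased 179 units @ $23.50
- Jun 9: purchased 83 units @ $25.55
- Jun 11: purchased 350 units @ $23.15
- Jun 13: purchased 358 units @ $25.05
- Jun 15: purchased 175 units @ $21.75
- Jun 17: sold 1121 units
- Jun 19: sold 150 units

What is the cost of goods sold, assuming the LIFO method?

COGS = $33,909.85

Jun 4, 174 sold [LIFO — newest first]: 174 @ $22.15 = $3,854.10
Jun 17, 1121 sold [LIFO — newest first]: 175 @ $21.75 + 358 @ $25.05 + 350 @ $23.15 + 83 @ $25.55 + 155 @ $23.50 = $26,639.80
Jun 19, 150 sold [LIFO — newest first]: 24 @ $23.50 + 89 @ $22.15 + 37 @ $23.80 = $3,415.95
Total COGS = $3,854.10 + $26,639.80 + $3,415.95 = $33,909.85
Ending inventory: 92 @ $23.80 = $2,189.60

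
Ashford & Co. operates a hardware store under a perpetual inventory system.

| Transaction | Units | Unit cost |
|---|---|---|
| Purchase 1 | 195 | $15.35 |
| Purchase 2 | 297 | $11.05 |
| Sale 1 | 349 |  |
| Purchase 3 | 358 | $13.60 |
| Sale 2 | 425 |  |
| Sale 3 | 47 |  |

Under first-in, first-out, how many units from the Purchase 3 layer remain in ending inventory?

Sale 1 (349) [FIFO — oldest first]: 195 @ $15.35 + 154 @ $11.05 = $4,694.95
Sale 2 (425) [FIFO — oldest first]: 143 @ $11.05 + 282 @ $13.60 = $5,415.35
Sale 3 (47) [FIFO — oldest first]: 47 @ $13.60 = $639.20
Total COGS = $4,694.95 + $5,415.35 + $639.20 = $10,749.50
Ending inventory: 29 @ $13.60 = $394.40

29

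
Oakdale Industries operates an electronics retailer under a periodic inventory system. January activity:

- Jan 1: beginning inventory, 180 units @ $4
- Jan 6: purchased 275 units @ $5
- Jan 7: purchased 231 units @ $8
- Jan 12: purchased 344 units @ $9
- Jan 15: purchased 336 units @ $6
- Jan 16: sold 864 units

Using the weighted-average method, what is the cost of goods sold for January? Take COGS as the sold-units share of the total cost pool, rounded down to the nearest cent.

COGS = $5,727.32

Jan 16, sell 864: 864/1366 × $9,055.00 → $5,727.32
Ending inventory (cost pool remaining) = $3,327.68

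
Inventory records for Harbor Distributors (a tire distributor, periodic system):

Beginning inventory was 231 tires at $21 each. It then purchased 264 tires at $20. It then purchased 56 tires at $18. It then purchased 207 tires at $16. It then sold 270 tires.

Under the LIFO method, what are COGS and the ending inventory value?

COGS = $4,460; ending inventory = $9,991

Sale 1 (270) [LIFO — newest first]: 207 @ $16 + 56 @ $18 + 7 @ $20 = $4,460
Ending inventory: 231 @ $21 + 257 @ $20 = $9,991
Check: goods available $14,451 = COGS $4,460 + ending $9,991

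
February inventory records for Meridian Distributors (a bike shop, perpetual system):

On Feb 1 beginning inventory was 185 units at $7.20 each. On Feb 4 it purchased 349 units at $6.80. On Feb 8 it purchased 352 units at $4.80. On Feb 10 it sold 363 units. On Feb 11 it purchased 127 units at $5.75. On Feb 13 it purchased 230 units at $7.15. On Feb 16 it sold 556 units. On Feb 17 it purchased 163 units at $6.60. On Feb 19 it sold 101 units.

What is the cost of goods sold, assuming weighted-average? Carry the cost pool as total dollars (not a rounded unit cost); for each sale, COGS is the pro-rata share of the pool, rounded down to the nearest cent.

COGS = $6,370.32

After Feb 1: 185 on hand, pool $1,332.00 (≈ $7.2000 each)
After Feb 4: 534 on hand, pool $3,705.20 (≈ $6.9386 each)
After Feb 8: 886 on hand, pool $5,394.80 (≈ $6.0889 each)
Feb 10, sell 363: 363/886 × $5,394.80 → $2,210.28
After Feb 11: 650 on hand, pool $3,914.77 (≈ $6.0227 each)
After Feb 13: 880 on hand, pool $5,559.27 (≈ $6.3174 each)
Feb 16, sell 556: 556/880 × $5,559.27 → $3,512.44
After Feb 17: 487 on hand, pool $3,122.63 (≈ $6.4120 each)
Feb 19, sell 101: 101/487 × $3,122.63 → $647.60
Total COGS = $2,210.28 + $3,512.44 + $647.60 = $6,370.32
Ending inventory (cost pool remaining) = $2,475.03
Check: goods available $8,845.35 = COGS $6,370.32 + ending $2,475.03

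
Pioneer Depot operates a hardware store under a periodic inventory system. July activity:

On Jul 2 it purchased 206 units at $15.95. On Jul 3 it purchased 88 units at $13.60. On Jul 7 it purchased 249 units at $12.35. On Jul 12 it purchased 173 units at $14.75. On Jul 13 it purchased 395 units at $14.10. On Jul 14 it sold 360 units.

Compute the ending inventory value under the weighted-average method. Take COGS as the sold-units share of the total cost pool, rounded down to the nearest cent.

Ending inventory = $10,598.43

Jul 14, sell 360: 360/1111 × $15,678.90 → $5,080.47
Ending inventory (cost pool remaining) = $10,598.43
Check: goods available $15,678.90 = COGS $5,080.47 + ending $10,598.43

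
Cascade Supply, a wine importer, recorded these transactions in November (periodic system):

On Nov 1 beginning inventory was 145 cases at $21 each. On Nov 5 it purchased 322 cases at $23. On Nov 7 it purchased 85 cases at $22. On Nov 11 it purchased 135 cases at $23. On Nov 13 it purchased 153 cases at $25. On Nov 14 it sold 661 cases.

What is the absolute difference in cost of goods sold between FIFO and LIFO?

$596

FIFO COGS: 145 @ $21 + 322 @ $23 + 85 @ $22 + 109 @ $23 = $14,828
LIFO COGS: 153 @ $25 + 135 @ $23 + 85 @ $22 + 288 @ $23 = $15,424
Difference = |$14,828 − $15,424| = $596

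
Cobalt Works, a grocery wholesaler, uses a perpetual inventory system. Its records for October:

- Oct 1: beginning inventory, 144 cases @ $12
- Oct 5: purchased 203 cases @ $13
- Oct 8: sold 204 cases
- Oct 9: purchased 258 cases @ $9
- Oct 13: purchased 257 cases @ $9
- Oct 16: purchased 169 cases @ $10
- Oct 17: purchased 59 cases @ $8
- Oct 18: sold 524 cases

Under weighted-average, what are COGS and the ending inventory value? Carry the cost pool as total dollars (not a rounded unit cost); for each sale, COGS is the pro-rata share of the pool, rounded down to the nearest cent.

After Oct 1: 144 on hand, pool $1,728.00 (≈ $12.0000 each)
After Oct 5: 347 on hand, pool $4,367.00 (≈ $12.5850 each)
Oct 8, sell 204: 204/347 × $4,367.00 → $2,567.34
After Oct 9: 401 on hand, pool $4,121.66 (≈ $10.2785 each)
After Oct 13: 658 on hand, pool $6,434.66 (≈ $9.7791 each)
After Oct 16: 827 on hand, pool $8,124.66 (≈ $9.8243 each)
After Oct 17: 886 on hand, pool $8,596.66 (≈ $9.7028 each)
Oct 18, sell 524: 524/886 × $8,596.66 → $5,084.25
Total COGS = $2,567.34 + $5,084.25 = $7,651.59
Ending inventory (cost pool remaining) = $3,512.41
Check: goods available $11,164.00 = COGS $7,651.59 + ending $3,512.41

COGS = $7,651.59; ending inventory = $3,512.41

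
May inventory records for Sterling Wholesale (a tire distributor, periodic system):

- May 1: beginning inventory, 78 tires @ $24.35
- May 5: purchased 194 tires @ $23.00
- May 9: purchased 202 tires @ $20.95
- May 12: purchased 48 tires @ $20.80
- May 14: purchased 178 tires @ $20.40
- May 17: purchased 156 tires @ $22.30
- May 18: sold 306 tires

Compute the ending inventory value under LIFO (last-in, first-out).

Ending inventory = $12,162.80

May 18, 306 sold [LIFO — newest first]: 156 @ $22.30 + 150 @ $20.40 = $6,538.80
Ending inventory: 78 @ $24.35 + 194 @ $23.00 + 202 @ $20.95 + 48 @ $20.80 + 28 @ $20.40 = $12,162.80
Check: goods available $18,701.60 = COGS $6,538.80 + ending $12,162.80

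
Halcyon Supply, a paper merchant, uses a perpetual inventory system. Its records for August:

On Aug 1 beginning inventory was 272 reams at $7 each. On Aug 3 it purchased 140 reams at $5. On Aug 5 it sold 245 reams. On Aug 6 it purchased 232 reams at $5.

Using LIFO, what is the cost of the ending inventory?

Ending inventory = $2,329

Aug 5, 245 sold [LIFO — newest first]: 140 @ $5 + 105 @ $7 = $1,435
Ending inventory: 167 @ $7 + 232 @ $5 = $2,329
Check: goods available $3,764 = COGS $1,435 + ending $2,329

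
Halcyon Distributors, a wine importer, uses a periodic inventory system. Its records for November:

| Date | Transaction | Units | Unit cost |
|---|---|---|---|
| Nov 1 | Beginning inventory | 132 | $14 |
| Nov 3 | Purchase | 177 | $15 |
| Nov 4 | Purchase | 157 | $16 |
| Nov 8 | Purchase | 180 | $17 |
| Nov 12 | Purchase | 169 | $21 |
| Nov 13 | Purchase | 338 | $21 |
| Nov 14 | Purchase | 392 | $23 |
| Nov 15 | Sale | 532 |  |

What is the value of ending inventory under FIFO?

Ending inventory = $21,601

Nov 15, 532 sold [FIFO — oldest first]: 132 @ $14 + 177 @ $15 + 157 @ $16 + 66 @ $17 = $8,137
Ending inventory: 114 @ $17 + 169 @ $21 + 338 @ $21 + 392 @ $23 = $21,601
Check: goods available $29,738 = COGS $8,137 + ending $21,601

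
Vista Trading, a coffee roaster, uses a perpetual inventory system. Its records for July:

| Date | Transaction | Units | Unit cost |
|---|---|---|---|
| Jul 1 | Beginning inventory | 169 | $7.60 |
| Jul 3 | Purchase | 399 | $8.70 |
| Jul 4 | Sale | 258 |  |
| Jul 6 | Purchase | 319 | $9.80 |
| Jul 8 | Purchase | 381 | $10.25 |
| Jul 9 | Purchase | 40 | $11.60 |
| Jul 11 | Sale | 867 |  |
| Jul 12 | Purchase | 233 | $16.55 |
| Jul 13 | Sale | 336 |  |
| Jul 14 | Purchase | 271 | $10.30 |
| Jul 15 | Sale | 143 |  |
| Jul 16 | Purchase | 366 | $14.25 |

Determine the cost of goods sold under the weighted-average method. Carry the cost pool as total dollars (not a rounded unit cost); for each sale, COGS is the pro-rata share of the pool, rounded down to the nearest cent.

COGS = $16,604.62

After Jul 1: 169 on hand, pool $1,284.40 (≈ $7.6000 each)
After Jul 3: 568 on hand, pool $4,755.70 (≈ $8.3727 each)
Jul 4, sell 258: 258/568 × $4,755.70 → $2,160.15
After Jul 6: 629 on hand, pool $5,721.75 (≈ $9.0966 each)
After Jul 8: 1010 on hand, pool $9,627.00 (≈ $9.5317 each)
After Jul 9: 1050 on hand, pool $10,091.00 (≈ $9.6105 each)
Jul 11, sell 867: 867/1050 × $10,091.00 → $8,332.28
After Jul 12: 416 on hand, pool $5,614.87 (≈ $13.4973 each)
Jul 13, sell 336: 336/416 × $5,614.87 → $4,535.08
After Jul 14: 351 on hand, pool $3,871.09 (≈ $11.0287 each)
Jul 15, sell 143: 143/351 × $3,871.09 → $1,577.11
After Jul 16: 574 on hand, pool $7,509.48 (≈ $13.0827 each)
Total COGS = $2,160.15 + $8,332.28 + $4,535.08 + $1,577.11 = $16,604.62
Ending inventory (cost pool remaining) = $7,509.48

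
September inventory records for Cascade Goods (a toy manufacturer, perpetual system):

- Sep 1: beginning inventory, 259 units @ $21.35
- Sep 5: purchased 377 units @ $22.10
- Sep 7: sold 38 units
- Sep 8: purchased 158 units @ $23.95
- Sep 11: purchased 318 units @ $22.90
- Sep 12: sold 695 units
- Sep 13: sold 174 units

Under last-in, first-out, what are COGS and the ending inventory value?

Sep 7, 38 sold [LIFO — newest first]: 38 @ $22.10 = $839.80
Sep 12, 695 sold [LIFO — newest first]: 318 @ $22.90 + 158 @ $23.95 + 219 @ $22.10 = $15,906.20
Sep 13, 174 sold [LIFO — newest first]: 120 @ $22.10 + 54 @ $21.35 = $3,804.90
Total COGS = $839.80 + $15,906.20 + $3,804.90 = $20,550.90
Ending inventory: 205 @ $21.35 = $4,376.75

COGS = $20,550.90; ending inventory = $4,376.75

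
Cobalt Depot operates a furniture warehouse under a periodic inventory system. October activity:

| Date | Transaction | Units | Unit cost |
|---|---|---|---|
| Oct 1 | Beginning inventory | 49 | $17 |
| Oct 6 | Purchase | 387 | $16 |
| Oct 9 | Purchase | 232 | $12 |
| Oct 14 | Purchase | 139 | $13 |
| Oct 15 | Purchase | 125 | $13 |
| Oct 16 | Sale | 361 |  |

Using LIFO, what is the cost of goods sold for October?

Oct 16, 361 sold [LIFO — newest first]: 125 @ $13 + 139 @ $13 + 97 @ $12 = $4,596
Ending inventory: 49 @ $17 + 387 @ $16 + 135 @ $12 = $8,645
Check: goods available $13,241 = COGS $4,596 + ending $8,645

COGS = $4,596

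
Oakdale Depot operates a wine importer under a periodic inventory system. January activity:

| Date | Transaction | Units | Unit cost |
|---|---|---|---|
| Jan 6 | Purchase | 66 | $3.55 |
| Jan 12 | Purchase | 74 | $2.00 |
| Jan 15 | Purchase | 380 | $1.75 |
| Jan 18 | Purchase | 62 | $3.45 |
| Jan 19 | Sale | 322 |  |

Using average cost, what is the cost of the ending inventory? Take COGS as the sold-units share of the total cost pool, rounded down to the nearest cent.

Ending inventory = $563.43

Jan 19, sell 322: 322/582 × $1,261.20 → $697.77
Ending inventory (cost pool remaining) = $563.43
Check: goods available $1,261.20 = COGS $697.77 + ending $563.43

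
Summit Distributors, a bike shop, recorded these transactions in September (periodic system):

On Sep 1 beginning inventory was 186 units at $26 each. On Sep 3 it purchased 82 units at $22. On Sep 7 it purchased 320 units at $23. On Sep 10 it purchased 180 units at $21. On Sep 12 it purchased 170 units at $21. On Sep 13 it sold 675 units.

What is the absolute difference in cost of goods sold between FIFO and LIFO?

FIFO COGS: 186 @ $26 + 82 @ $22 + 320 @ $23 + 87 @ $21 = $15,827
LIFO COGS: 170 @ $21 + 180 @ $21 + 320 @ $23 + 5 @ $22 = $14,820
Difference = |$15,827 − $14,820| = $1,007

$1,007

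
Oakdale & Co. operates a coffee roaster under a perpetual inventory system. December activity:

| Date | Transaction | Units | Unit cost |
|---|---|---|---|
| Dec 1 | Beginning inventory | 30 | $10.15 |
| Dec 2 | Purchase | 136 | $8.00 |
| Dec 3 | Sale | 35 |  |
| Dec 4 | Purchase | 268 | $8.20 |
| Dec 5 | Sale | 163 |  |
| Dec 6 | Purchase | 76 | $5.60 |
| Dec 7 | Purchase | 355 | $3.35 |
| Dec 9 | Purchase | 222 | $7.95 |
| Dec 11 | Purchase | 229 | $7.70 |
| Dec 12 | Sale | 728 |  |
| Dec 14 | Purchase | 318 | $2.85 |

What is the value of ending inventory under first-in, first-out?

Dec 3, 35 sold [FIFO — oldest first]: 30 @ $10.15 + 5 @ $8.00 = $344.50
Dec 5, 163 sold [FIFO — oldest first]: 131 @ $8.00 + 32 @ $8.20 = $1,310.40
Dec 12, 728 sold [FIFO — oldest first]: 236 @ $8.20 + 76 @ $5.60 + 355 @ $3.35 + 61 @ $7.95 = $4,035.00
Total COGS = $344.50 + $1,310.40 + $4,035.00 = $5,689.90
Ending inventory: 161 @ $7.95 + 229 @ $7.70 + 318 @ $2.85 = $3,949.55

Ending inventory = $3,949.55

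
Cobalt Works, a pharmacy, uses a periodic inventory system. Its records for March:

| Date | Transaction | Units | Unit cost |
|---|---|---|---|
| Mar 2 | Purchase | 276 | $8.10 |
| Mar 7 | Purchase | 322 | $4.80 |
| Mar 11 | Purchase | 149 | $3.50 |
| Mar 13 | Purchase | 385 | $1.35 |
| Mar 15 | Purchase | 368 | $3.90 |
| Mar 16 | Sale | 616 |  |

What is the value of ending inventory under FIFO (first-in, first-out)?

Ending inventory = $2,413.45

Mar 16, 616 sold [FIFO — oldest first]: 276 @ $8.10 + 322 @ $4.80 + 18 @ $3.50 = $3,844.20
Ending inventory: 131 @ $3.50 + 385 @ $1.35 + 368 @ $3.90 = $2,413.45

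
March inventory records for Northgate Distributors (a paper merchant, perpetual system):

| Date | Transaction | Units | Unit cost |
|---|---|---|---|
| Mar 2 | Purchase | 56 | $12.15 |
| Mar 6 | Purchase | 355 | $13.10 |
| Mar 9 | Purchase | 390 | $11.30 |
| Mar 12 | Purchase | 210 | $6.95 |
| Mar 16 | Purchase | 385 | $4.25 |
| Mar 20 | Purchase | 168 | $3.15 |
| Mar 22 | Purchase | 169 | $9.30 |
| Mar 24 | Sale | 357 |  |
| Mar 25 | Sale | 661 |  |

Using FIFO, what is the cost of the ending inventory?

Ending inventory = $3,707.40

Mar 24, 357 sold [FIFO — oldest first]: 56 @ $12.15 + 301 @ $13.10 = $4,623.50
Mar 25, 661 sold [FIFO — oldest first]: 54 @ $13.10 + 390 @ $11.30 + 210 @ $6.95 + 7 @ $4.25 = $6,603.65
Total COGS = $4,623.50 + $6,603.65 = $11,227.15
Ending inventory: 378 @ $4.25 + 168 @ $3.15 + 169 @ $9.30 = $3,707.40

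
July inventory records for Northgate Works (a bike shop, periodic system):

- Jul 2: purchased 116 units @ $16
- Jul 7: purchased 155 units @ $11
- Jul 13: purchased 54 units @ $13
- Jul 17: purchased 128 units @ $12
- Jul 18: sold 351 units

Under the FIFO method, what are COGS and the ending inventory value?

Jul 18, 351 sold [FIFO — oldest first]: 116 @ $16 + 155 @ $11 + 54 @ $13 + 26 @ $12 = $4,575
Ending inventory: 102 @ $12 = $1,224
Check: goods available $5,799 = COGS $4,575 + ending $1,224

COGS = $4,575; ending inventory = $1,224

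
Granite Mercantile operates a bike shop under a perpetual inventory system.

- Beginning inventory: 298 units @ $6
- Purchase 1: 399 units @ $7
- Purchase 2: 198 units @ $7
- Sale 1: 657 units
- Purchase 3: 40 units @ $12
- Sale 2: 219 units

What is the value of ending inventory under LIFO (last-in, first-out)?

Ending inventory = $354

Sale 1 (657) [LIFO — newest first]: 198 @ $7 + 399 @ $7 + 60 @ $6 = $4,539
Sale 2 (219) [LIFO — newest first]: 40 @ $12 + 179 @ $6 = $1,554
Total COGS = $4,539 + $1,554 = $6,093
Ending inventory: 59 @ $6 = $354
Check: goods available $6,447 = COGS $6,093 + ending $354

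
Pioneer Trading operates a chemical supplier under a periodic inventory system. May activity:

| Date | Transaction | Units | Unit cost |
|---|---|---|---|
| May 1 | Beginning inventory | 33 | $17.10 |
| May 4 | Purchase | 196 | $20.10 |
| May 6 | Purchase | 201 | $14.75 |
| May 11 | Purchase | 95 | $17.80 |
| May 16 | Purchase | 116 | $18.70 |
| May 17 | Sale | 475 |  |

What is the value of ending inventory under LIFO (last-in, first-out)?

May 17, 475 sold [LIFO — newest first]: 116 @ $18.70 + 95 @ $17.80 + 201 @ $14.75 + 63 @ $20.10 = $8,091.25
Ending inventory: 33 @ $17.10 + 133 @ $20.10 = $3,237.60

Ending inventory = $3,237.60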